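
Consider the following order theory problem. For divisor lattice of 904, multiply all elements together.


Divisors of 904: [1, 2, 4, 8, 113, 226, 452, 904]
Product = n^(d(n)/2) = 904^(8/2)
Product = 667841990656


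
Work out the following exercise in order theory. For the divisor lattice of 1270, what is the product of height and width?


Height = length of longest chain minus 1; width = size of largest antichain.
A maximum chain: 1 | 127 | 635 | 1270  (height 3).
A maximum antichain: {2, 5, 127}  (width 3).
Product = 3 * 3 = 9


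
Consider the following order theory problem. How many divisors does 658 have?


Divisors of 658: [1, 2, 7, 14, 47, 94, 329, 658]
Count: 8


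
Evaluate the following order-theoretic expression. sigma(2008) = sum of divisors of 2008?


sigma(n) = sum of divisors.
Divisors of 2008: [1, 2, 4, 8, 251, 502, 1004, 2008]
Sum = 3780


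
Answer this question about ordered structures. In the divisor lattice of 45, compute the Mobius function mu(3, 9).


In a divisor lattice, mu(a,b) = mu(b/a) where mu is the classical Mobius function.
b/a = 9/3 = 3
Prime factorization of 3: primes [3]
3 is squarefree with 1 prime factor(s), so mu(3) = (-1)^1 = -1


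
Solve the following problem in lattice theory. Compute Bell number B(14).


B(n) = number of set partitions of an n-element set.
B(n) satisfies the recurrence: B(n+1) = sum_k C(n,k)*B(k).
B(14) = 190899322


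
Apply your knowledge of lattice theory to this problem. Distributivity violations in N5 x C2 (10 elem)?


Distributive law: a ^ (b v c) = (a ^ b) v (a ^ c).
Check all 10^3 = 1000 ordered triples (a,b,c).
  e.g. a=(b,0), b=(a,0), c=(c,0): lhs=(b,0) != rhs=(a,0)
  e.g. a=(b,0), b=(a,0), c=(c,1): lhs=(b,0) != rhs=(a,0)
Total violating triples: 16


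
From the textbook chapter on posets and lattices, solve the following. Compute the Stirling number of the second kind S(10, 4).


S(n,k) = k*S(n-1,k) + S(n-1,k-1).
S(9,4) = 7770, S(9,3) = 3025
S(10,4) = 4*7770 + 3025 = 31080 + 3025
S(10,4) = 34105


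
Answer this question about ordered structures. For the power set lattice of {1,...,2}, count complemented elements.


An element a is complemented if some b has a meet b = bottom, a join b = top.
every subset A has complement S\A, so all elements are complemented.
Complemented elements: {}, {1}, {2}, {1,2}
Count: 4


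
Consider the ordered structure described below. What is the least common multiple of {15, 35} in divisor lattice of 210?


In a divisor lattice, join = lcm (least common multiple).
Compute lcm iteratively: start with first element, then lcm(current, next).
Elements: [15, 35]
lcm(15,35) = 105
Final lcm = 105


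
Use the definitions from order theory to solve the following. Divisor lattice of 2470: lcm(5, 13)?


Join=lcm.
gcd(5,13)=1
lcm=65


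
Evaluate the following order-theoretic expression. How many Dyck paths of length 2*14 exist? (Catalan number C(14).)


C(n) = C(2n, n) / (n+1).
C(28, 14) = 40116600
C(14) = 40116600 / 15 = 2674440


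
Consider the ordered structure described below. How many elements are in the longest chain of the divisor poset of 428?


A chain is a totally ordered subset; we count the number of elements in a maximum chain.
Compute, for each element x, the size of the longest chain ending at x:
  1: 1
  2: 2
  107: 2
  4: 3
  214: 3
  428: 4
A maximum chain: 1 < 2 < 4 < 428
Number of elements in the longest chain: 4


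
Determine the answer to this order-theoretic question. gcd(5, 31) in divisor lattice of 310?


Meet=gcd.
gcd(5,31)=1


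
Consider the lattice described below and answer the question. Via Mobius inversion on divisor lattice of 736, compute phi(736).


phi(n) = n * prod_{p|n} (1 - 1/p).
Prime divisors of 736: [2, 23]
phi(736) = 736 * (1 - 1/2) * (1 - 1/23)
phi(736) = 352


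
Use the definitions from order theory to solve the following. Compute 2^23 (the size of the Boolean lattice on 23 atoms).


Power set = 2^n.
2^23 = 8388608


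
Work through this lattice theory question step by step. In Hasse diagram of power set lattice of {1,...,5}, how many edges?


A cover relation a -< b holds when a < b with no c strictly between.
Cover relations:
  {} -< {1}
  {} -< {2}
  {} -< {3}
  {} -< {4}
  {} -< {5}
  {1} -< {1,2}
  {1} -< {1,3}
  {1} -< {1,4}
  ...72 more
Total: 80


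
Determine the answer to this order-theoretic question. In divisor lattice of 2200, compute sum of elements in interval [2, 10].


Interval [2,10] in divisors of 2200: [2, 10]
Sum = 12


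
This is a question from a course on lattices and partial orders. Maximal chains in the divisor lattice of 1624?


A maximal chain goes from the minimum element to a maximal element via cover relations.
Counting all min-to-max paths in the cover graph.
Total maximal chains: 20


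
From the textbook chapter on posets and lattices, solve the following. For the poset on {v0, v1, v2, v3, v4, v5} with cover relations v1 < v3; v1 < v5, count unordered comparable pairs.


A comparable pair {a,b} has a < b or b < a in the order.
Count unordered pairs where one element is strictly below the other.
Examples: {v1,v3}, {v1,v5}
Total comparable pairs: 2


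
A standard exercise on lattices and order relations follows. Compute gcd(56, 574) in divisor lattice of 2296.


In a divisor lattice, meet = gcd (greatest common divisor).
By Euclidean algorithm or factoring: gcd(56,574) = 14


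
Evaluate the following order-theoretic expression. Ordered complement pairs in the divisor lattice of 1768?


Complement pair (a,b): a meet b = bottom, a join b = top.
Here: gcd(a,b)=1 and lcm(a,b)=1768, i.e. a*b=1768 with a,b coprime.
Pairs found: (1,1768), (8,221), (13,136), (17,104), ... (4 more)
Total ordered pairs: 8


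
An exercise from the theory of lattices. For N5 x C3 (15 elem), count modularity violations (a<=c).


Modular law: if a <= c then a v (b ^ c) = (a v b) ^ c.
Check all triples (a,b,c) with a <= c among 15 elements.
  e.g. a=(a,0), b=(c,0), c=(b,0): lhs=(a,0) != rhs=(b,0)
  e.g. a=(a,0), b=(c,1), c=(b,0): lhs=(a,0) != rhs=(b,0)
Total violating triples: 18


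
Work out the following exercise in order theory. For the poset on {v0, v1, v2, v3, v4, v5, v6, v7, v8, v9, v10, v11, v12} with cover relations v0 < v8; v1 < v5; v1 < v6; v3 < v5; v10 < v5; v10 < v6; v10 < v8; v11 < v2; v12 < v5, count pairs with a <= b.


The order relation is {(a,b) : a <= b}, reflexive so it includes (a,a).
Examples: (v0,v0), (v0,v8), (v1,v1), (v1,v5), (v1,v6), ...
Total ordered pairs: 22


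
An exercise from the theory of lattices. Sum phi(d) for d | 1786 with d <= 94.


Divisors of 1786 up to 94: [1, 2, 19, 38, 47, 94]
phi values: [1, 1, 18, 18, 46, 46]
Sum = 130


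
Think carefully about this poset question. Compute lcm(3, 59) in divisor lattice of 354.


In a divisor lattice, join = lcm (least common multiple).
gcd(3,59) = 1
lcm(3,59) = 3*59/gcd = 177/1 = 177


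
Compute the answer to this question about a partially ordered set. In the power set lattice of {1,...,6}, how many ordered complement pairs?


Complement pair (a,b): a meet b = bottom, a join b = top.
Here: A intersect B = {} and A union B = {1,...,6}.
Pairs found: ({},{1,2,3,4,5,6}), ({1},{2,3,4,5,6}), ({2},{1,3,4,5,6}), ({3},{1,2,4,5,6}), ... (60 more)
Total ordered pairs: 64


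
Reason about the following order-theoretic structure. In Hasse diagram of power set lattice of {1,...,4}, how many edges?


A cover relation a -< b holds when a < b with no c strictly between.
Cover relations:
  {} -< {1}
  {} -< {2}
  {} -< {3}
  {} -< {4}
  {1} -< {1,2}
  {1} -< {1,3}
  {1} -< {1,4}
  {2} -< {1,2}
  ...24 more
Total: 32


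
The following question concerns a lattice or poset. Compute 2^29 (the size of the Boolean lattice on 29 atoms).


Power set = 2^n.
2^29 = 536870912


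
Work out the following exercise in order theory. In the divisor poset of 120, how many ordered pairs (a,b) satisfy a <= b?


The order relation is {(a,b) : a <= b}, reflexive so it includes (a,a).
Examples: (1,1), (1,10), (1,12), (1,120), (1,15), ...
Total ordered pairs: 90


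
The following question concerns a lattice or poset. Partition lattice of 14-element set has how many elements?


B(n) = number of set partitions of an n-element set.
B(n) satisfies the recurrence: B(n+1) = sum_k C(n,k)*B(k).
B(14) = 190899322


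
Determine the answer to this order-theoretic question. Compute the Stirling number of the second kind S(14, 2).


S(n,k) = k*S(n-1,k) + S(n-1,k-1).
S(13,2) = 4095, S(13,1) = 1
S(14,2) = 2*4095 + 1 = 8190 + 1
S(14,2) = 8191


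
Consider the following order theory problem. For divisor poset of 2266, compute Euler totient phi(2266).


phi(n) = n * prod_{p|n} (1 - 1/p).
Prime divisors of 2266: [2, 11, 103]
phi(2266) = 2266 * (1 - 1/2) * (1 - 1/11) * (1 - 1/103)
phi(2266) = 1020


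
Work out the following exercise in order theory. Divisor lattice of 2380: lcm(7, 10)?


Join=lcm.
gcd(7,10)=1
lcm=70


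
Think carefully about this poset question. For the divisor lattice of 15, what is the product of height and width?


Height = length of longest chain minus 1; width = size of largest antichain.
A maximum chain: 1 | 5 | 15  (height 2).
A maximum antichain: {3, 5}  (width 2).
Product = 2 * 2 = 4


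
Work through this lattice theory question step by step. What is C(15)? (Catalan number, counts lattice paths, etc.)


C(n) = C(2n, n) / (n+1).
C(30, 15) = 155117520
C(15) = 155117520 / 16 = 9694845


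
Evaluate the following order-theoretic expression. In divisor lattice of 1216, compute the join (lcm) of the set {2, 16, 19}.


In a divisor lattice, join = lcm (least common multiple).
Compute lcm iteratively: start with first element, then lcm(current, next).
Elements: [2, 16, 19]
lcm(2,16) = 16
lcm(16,19) = 304
Final lcm = 304


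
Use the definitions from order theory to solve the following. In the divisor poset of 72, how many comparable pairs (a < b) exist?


A comparable pair {a,b} has a < b or b < a in the order.
Count unordered pairs where one element is strictly below the other.
Examples: {1,2}, {1,3}, {1,4}, {1,6}, ...
Total comparable pairs: 48


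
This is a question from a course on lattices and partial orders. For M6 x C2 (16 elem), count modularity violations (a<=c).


Modular law: if a <= c then a v (b ^ c) = (a v b) ^ c.
Check all triples (a,b,c) with a <= c among 16 elements.
This lattice is modular (diamonds M_m and their chain-products are modular).
Total violating triples: 0


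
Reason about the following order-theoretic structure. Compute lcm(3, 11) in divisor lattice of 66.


In a divisor lattice, join = lcm (least common multiple).
gcd(3,11) = 1
lcm(3,11) = 3*11/gcd = 33/1 = 33


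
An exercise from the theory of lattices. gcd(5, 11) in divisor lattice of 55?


Meet=gcd.
gcd(5,11)=1


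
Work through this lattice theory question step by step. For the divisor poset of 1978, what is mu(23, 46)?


In a divisor lattice, mu(a,b) = mu(b/a) where mu is the classical Mobius function.
b/a = 46/23 = 2
Prime factorization of 2: primes [2]
2 is squarefree with 1 prime factor(s), so mu(2) = (-1)^1 = -1


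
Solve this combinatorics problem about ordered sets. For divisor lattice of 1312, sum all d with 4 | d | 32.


Interval [4,32] in divisors of 1312: [4, 8, 16, 32]
Sum = 60


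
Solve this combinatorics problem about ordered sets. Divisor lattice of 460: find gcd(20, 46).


In a divisor lattice, meet = gcd (greatest common divisor).
By Euclidean algorithm or factoring: gcd(20,46) = 2


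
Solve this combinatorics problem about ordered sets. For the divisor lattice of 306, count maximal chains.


A maximal chain goes from the minimum element to a maximal element via cover relations.
Counting all min-to-max paths in the cover graph.
Total maximal chains: 12


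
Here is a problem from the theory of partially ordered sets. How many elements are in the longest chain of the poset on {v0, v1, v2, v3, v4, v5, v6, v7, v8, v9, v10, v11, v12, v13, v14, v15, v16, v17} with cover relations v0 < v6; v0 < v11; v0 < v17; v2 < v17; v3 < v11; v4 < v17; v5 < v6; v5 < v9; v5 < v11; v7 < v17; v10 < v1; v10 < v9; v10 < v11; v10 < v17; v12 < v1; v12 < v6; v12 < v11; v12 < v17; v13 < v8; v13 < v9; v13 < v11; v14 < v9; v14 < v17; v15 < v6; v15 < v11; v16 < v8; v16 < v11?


A chain is a totally ordered subset; we count the number of elements in a maximum chain.
Compute, for each element x, the size of the longest chain ending at x:
  v0: 1
  v2: 1
  v3: 1
  v4: 1
  v5: 1
  v7: 1
  ...
A maximum chain: v10 < v1
Number of elements in the longest chain: 2


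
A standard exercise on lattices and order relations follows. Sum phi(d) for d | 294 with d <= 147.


Divisors of 294 up to 147: [1, 2, 3, 6, 7, 14, 21, 42, 49, 98, 147]
phi values: [1, 1, 2, 2, 6, 6, 12, 12, 42, 42, 84]
Sum = 210


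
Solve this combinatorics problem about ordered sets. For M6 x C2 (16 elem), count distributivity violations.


Distributive law: a ^ (b v c) = (a ^ b) v (a ^ c).
Check all 16^3 = 4096 ordered triples (a,b,c).
  e.g. a=(a1,0), b=(a2,0), c=(a3,0): lhs=(a1,0) != rhs=(0,0)
  e.g. a=(a1,0), b=(a2,0), c=(a3,1): lhs=(a1,0) != rhs=(0,0)
Total violating triples: 960


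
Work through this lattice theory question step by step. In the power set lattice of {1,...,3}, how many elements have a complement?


An element a is complemented if some b has a meet b = bottom, a join b = top.
every subset A has complement S\A, so all elements are complemented.
Complemented elements: {}, {1}, {2}, {3}, {1,2}, {1,3}, ... (2 more)
Count: 8


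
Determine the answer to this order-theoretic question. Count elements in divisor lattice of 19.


Divisors of 19: [1, 19]
Count: 2


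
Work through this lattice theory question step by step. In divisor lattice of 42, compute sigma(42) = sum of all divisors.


sigma(n) = sum of divisors.
Divisors of 42: [1, 2, 3, 6, 7, 14, 21, 42]
Sum = 96


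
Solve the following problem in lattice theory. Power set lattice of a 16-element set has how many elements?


Power set = 2^n.
2^16 = 65536


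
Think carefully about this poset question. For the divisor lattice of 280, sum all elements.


sigma(n) = sum of divisors.
Divisors of 280: [1, 2, 4, 5, 7, 8, 10, 14, 20, 28, 35, 40, 56, 70, 140, 280]
Sum = 720


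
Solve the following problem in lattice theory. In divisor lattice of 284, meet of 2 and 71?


In a divisor lattice, meet = gcd (greatest common divisor).
By Euclidean algorithm or factoring: gcd(2,71) = 1


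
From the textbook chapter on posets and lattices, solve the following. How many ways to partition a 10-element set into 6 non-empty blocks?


S(n,k) = k*S(n-1,k) + S(n-1,k-1).
S(9,6) = 2646, S(9,5) = 6951
S(10,6) = 6*2646 + 6951 = 15876 + 6951
S(10,6) = 22827


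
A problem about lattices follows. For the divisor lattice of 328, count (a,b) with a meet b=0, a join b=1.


Complement pair (a,b): a meet b = bottom, a join b = top.
Here: gcd(a,b)=1 and lcm(a,b)=328, i.e. a*b=328 with a,b coprime.
Pairs found: (1,328), (8,41), (41,8), (328,1)
Total ordered pairs: 4


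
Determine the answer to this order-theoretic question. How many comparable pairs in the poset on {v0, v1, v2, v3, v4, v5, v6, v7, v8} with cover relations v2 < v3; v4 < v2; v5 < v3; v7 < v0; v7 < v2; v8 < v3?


A comparable pair {a,b} has a < b or b < a in the order.
Count unordered pairs where one element is strictly below the other.
Examples: {v0,v7}, {v2,v3}, {v2,v4}, {v2,v7}, ...
Total comparable pairs: 8


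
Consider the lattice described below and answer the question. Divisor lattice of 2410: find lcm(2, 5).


In a divisor lattice, join = lcm (least common multiple).
gcd(2,5) = 1
lcm(2,5) = 2*5/gcd = 10/1 = 10


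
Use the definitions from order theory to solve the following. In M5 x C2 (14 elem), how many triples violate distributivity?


Distributive law: a ^ (b v c) = (a ^ b) v (a ^ c).
Check all 14^3 = 2744 ordered triples (a,b,c).
  e.g. a=(a1,0), b=(a2,0), c=(a3,0): lhs=(a1,0) != rhs=(0,0)
  e.g. a=(a1,0), b=(a2,0), c=(a3,1): lhs=(a1,0) != rhs=(0,0)
Total violating triples: 480


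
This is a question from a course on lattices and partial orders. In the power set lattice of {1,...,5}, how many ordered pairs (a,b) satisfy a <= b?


The order relation is {(a,b) : a <= b}, reflexive so it includes (a,a).
Examples: ({},{}), ({},{1,2}), ({},{1,2,3}), ({},{1,2,3,4}), ({},{1,2,3,4,5}), ...
Total ordered pairs: 243


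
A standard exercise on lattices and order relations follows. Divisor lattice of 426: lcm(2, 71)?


Join=lcm.
gcd(2,71)=1
lcm=142


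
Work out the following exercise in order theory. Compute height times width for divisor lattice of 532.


Height = length of longest chain minus 1; width = size of largest antichain.
A maximum chain: 1 | 19 | 133 | 266 | 532  (height 4).
A maximum antichain: {4, 14, 38, 133}  (width 4).
Product = 4 * 4 = 16


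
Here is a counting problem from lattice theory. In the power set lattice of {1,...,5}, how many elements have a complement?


An element a is complemented if some b has a meet b = bottom, a join b = top.
every subset A has complement S\A, so all elements are complemented.
Complemented elements: {}, {1}, {2}, {3}, {4}, {5}, ... (26 more)
Count: 32


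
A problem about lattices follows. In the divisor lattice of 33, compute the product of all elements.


Divisors of 33: [1, 3, 11, 33]
Product = n^(d(n)/2) = 33^(4/2)
Product = 1089


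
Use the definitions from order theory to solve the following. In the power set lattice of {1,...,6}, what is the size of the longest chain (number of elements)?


A chain is a totally ordered subset; we count the number of elements in a maximum chain.
Compute, for each element x, the size of the longest chain ending at x:
  {}: 1
  {1}: 2
  {2}: 2
  {3}: 2
  {4}: 2
  {5}: 2
  ...
A maximum chain: {} < {1} < {1,2} < {1,2,3} < {1,2,3,4} < {1,2,3,4,5} < {1,2,3,4,5,6}
Number of elements in the longest chain: 7


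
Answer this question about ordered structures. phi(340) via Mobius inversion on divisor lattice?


phi(n) = n * prod_{p|n} (1 - 1/p).
Prime divisors of 340: [2, 5, 17]
phi(340) = 340 * (1 - 1/2) * (1 - 1/5) * (1 - 1/17)
phi(340) = 128


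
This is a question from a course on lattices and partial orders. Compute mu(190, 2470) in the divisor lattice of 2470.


In a divisor lattice, mu(a,b) = mu(b/a) where mu is the classical Mobius function.
b/a = 2470/190 = 13
Prime factorization of 13: primes [13]
13 is squarefree with 1 prime factor(s), so mu(13) = (-1)^1 = -1


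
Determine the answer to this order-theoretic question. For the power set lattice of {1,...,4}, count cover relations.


A cover relation a -< b holds when a < b with no c strictly between.
Cover relations:
  {} -< {1}
  {} -< {2}
  {} -< {3}
  {} -< {4}
  {1} -< {1,2}
  {1} -< {1,3}
  {1} -< {1,4}
  {2} -< {1,2}
  ...24 more
Total: 32


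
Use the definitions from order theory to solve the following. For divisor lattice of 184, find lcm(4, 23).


In a divisor lattice, join = lcm (least common multiple).
Compute lcm iteratively: start with first element, then lcm(current, next).
Elements: [4, 23]
lcm(4,23) = 92
Final lcm = 92


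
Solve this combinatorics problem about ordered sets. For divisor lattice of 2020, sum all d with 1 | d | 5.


Interval [1,5] in divisors of 2020: [1, 5]
Sum = 6


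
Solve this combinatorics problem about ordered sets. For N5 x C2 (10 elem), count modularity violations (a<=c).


Modular law: if a <= c then a v (b ^ c) = (a v b) ^ c.
Check all triples (a,b,c) with a <= c among 10 elements.
  e.g. a=(a,0), b=(c,0), c=(b,0): lhs=(a,0) != rhs=(b,0)
  e.g. a=(a,0), b=(c,1), c=(b,0): lhs=(a,0) != rhs=(b,0)
Total violating triples: 6


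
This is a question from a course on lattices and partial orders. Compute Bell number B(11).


B(n) = number of set partitions of an n-element set.
B(n) satisfies the recurrence: B(n+1) = sum_k C(n,k)*B(k).
B(11) = 678570


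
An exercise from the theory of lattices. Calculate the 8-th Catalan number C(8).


C(n) = C(2n, n) / (n+1).
C(16, 8) = 12870
C(8) = 12870 / 9 = 1430


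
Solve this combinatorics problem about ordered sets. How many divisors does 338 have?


Divisors of 338: [1, 2, 13, 26, 169, 338]
Count: 6


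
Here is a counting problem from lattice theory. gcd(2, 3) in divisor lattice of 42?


Meet=gcd.
gcd(2,3)=1


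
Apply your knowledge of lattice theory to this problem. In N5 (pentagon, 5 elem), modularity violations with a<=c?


Modular law: if a <= c then a v (b ^ c) = (a v b) ^ c.
Check all triples (a,b,c) with a <= c among 5 elements.
  e.g. a=a, b=c, c=b: lhs=a != rhs=b
Total violating triples: 1


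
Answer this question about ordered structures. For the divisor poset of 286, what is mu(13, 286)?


In a divisor lattice, mu(a,b) = mu(b/a) where mu is the classical Mobius function.
b/a = 286/13 = 22
Prime factorization of 22: primes [2, 11]
22 is squarefree with 2 prime factor(s), so mu(22) = (-1)^2 = 1


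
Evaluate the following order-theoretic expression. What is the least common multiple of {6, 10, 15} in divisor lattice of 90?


In a divisor lattice, join = lcm (least common multiple).
Compute lcm iteratively: start with first element, then lcm(current, next).
Elements: [6, 10, 15]
lcm(6,10) = 30
lcm(30,15) = 30
Final lcm = 30


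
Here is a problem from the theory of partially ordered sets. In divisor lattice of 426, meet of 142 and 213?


In a divisor lattice, meet = gcd (greatest common divisor).
By Euclidean algorithm or factoring: gcd(142,213) = 71


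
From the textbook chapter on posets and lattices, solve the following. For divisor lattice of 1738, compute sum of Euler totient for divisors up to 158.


Divisors of 1738 up to 158: [1, 2, 11, 22, 79, 158]
phi values: [1, 1, 10, 10, 78, 78]
Sum = 178


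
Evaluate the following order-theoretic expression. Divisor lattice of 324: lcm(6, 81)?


Join=lcm.
gcd(6,81)=3
lcm=162


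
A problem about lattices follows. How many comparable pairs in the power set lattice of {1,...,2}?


A comparable pair {a,b} has a < b or b < a in the order.
Count unordered pairs where one element is strictly below the other.
Examples: {{},{1}}, {{},{2}}, {{},{1,2}}, {{1},{1,2}}, ...
Total comparable pairs: 5


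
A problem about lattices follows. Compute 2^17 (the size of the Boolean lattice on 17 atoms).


Power set = 2^n.
2^17 = 131072


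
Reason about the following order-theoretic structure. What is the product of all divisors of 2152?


Divisors of 2152: [1, 2, 4, 8, 269, 538, 1076, 2152]
Product = n^(d(n)/2) = 2152^(8/2)
Product = 21447124258816


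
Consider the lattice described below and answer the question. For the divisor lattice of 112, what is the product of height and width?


Height = length of longest chain minus 1; width = size of largest antichain.
A maximum chain: 1 | 7 | 14 | 28 | 56 | 112  (height 5).
A maximum antichain: {2, 7}  (width 2).
Product = 5 * 2 = 10


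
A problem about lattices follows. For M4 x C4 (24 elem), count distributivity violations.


Distributive law: a ^ (b v c) = (a ^ b) v (a ^ c).
Check all 24^3 = 13824 ordered triples (a,b,c).
  e.g. a=(a1,0), b=(a2,0), c=(a3,0): lhs=(a1,0) != rhs=(0,0)
  e.g. a=(a1,0), b=(a2,0), c=(a3,1): lhs=(a1,0) != rhs=(0,0)
Total violating triples: 1536


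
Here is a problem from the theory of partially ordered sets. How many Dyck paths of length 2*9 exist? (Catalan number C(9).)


C(n) = C(2n, n) / (n+1).
C(18, 9) = 48620
C(9) = 48620 / 10 = 4862


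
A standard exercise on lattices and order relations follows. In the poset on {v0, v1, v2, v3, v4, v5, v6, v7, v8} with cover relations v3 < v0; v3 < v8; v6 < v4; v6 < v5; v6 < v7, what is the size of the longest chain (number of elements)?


A chain is a totally ordered subset; we count the number of elements in a maximum chain.
Compute, for each element x, the size of the longest chain ending at x:
  v1: 1
  v2: 1
  v3: 1
  v6: 1
  v0: 2
  v4: 2
  ...
A maximum chain: v3 < v0
Number of elements in the longest chain: 2


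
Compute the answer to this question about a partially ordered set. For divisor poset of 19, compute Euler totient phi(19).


phi(n) = n * prod_{p|n} (1 - 1/p).
Prime divisors of 19: [19]
phi(19) = 19 * (1 - 1/19)
phi(19) = 18


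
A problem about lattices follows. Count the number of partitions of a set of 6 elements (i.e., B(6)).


B(n) = number of set partitions of an n-element set.
B(n) satisfies the recurrence: B(n+1) = sum_k C(n,k)*B(k).
B(6) = 203


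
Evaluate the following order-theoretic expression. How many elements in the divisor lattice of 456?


Divisors of 456: [1, 2, 3, 4, 6, 8, 12, 19, 24, 38, 57, 76, 114, 152, 228, 456]
Count: 16


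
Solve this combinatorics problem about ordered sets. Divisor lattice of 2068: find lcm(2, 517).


In a divisor lattice, join = lcm (least common multiple).
gcd(2,517) = 1
lcm(2,517) = 2*517/gcd = 1034/1 = 1034


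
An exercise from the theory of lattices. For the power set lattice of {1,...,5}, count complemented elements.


An element a is complemented if some b has a meet b = bottom, a join b = top.
every subset A has complement S\A, so all elements are complemented.
Complemented elements: {}, {1}, {2}, {3}, {4}, {5}, ... (26 more)
Count: 32


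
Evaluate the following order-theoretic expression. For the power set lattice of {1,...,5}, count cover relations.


A cover relation a -< b holds when a < b with no c strictly between.
Cover relations:
  {} -< {1}
  {} -< {2}
  {} -< {3}
  {} -< {4}
  {} -< {5}
  {1} -< {1,2}
  {1} -< {1,3}
  {1} -< {1,4}
  ...72 more
Total: 80


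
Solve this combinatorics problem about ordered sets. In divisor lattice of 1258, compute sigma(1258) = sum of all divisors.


sigma(n) = sum of divisors.
Divisors of 1258: [1, 2, 17, 34, 37, 74, 629, 1258]
Sum = 2052


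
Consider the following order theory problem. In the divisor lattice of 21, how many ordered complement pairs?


Complement pair (a,b): a meet b = bottom, a join b = top.
Here: gcd(a,b)=1 and lcm(a,b)=21, i.e. a*b=21 with a,b coprime.
Pairs found: (1,21), (3,7), (7,3), (21,1)
Total ordered pairs: 4


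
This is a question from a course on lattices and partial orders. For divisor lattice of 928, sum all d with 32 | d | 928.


Interval [32,928] in divisors of 928: [32, 928]
Sum = 960


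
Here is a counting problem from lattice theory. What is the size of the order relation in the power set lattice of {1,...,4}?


The order relation is {(a,b) : a <= b}, reflexive so it includes (a,a).
Examples: ({},{}), ({},{1,2}), ({},{1,2,3}), ({},{1,2,3,4}), ({},{1,2,4}), ...
Total ordered pairs: 81


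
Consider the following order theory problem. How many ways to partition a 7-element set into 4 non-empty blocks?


S(n,k) = k*S(n-1,k) + S(n-1,k-1).
S(6,4) = 65, S(6,3) = 90
S(7,4) = 4*65 + 90 = 260 + 90
S(7,4) = 350


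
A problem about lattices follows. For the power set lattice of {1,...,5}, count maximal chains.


A maximal chain goes from the minimum element to a maximal element via cover relations.
Counting all min-to-max paths in the cover graph.
Total maximal chains: 120


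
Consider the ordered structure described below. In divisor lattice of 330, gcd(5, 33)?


Meet=gcd.
gcd(5,33)=1


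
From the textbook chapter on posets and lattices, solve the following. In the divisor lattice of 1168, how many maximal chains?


A maximal chain goes from the minimum element to a maximal element via cover relations.
Counting all min-to-max paths in the cover graph.
Total maximal chains: 5


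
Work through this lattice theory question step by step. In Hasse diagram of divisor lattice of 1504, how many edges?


A cover relation a -< b holds when a < b with no c strictly between.
Cover relations:
  1 -< 2
  1 -< 47
  2 -< 4
  2 -< 94
  4 -< 8
  4 -< 188
  8 -< 16
  8 -< 376
  ...8 more
Total: 16


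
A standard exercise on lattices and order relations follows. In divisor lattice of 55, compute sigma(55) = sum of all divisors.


sigma(n) = sum of divisors.
Divisors of 55: [1, 5, 11, 55]
Sum = 72


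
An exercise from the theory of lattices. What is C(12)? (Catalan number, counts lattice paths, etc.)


C(n) = C(2n, n) / (n+1).
C(24, 12) = 2704156
C(12) = 2704156 / 13 = 208012


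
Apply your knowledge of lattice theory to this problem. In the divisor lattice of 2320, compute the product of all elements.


Divisors of 2320: [1, 2, 4, 5, 8, 10, 16, 20, 29, 40, 58, 80, 116, 145, 232, 290, 464, 580, 1160, 2320]
Product = n^(d(n)/2) = 2320^(20/2)
Product = 4517309520537513613066240000000000


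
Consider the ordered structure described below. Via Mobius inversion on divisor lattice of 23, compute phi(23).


phi(n) = n * prod_{p|n} (1 - 1/p).
Prime divisors of 23: [23]
phi(23) = 23 * (1 - 1/23)
phi(23) = 22


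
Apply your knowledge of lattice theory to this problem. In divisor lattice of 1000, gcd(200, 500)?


Meet=gcd.
gcd(200,500)=100


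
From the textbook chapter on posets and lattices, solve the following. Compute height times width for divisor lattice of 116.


Height = length of longest chain minus 1; width = size of largest antichain.
A maximum chain: 1 | 29 | 58 | 116  (height 3).
A maximum antichain: {2, 29}  (width 2).
Product = 3 * 2 = 6


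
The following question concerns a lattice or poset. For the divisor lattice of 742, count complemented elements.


An element a is complemented if some b has a meet b = bottom, a join b = top.
a is complemented iff gcd(a, n/a)=1, i.e. a is a unitary divisor of 742.
Complemented elements: 1, 2, 7, 14, 53, 106, ... (2 more)
Count: 8


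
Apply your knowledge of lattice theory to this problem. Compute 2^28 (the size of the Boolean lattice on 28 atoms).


Power set = 2^n.
2^28 = 268435456


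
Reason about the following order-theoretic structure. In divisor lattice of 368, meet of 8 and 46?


In a divisor lattice, meet = gcd (greatest common divisor).
By Euclidean algorithm or factoring: gcd(8,46) = 2


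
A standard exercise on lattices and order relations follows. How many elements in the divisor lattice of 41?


Divisors of 41: [1, 41]
Count: 2


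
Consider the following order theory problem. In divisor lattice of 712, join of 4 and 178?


In a divisor lattice, join = lcm (least common multiple).
gcd(4,178) = 2
lcm(4,178) = 4*178/gcd = 712/2 = 356


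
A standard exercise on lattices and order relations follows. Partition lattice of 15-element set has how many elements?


B(n) = number of set partitions of an n-element set.
B(n) satisfies the recurrence: B(n+1) = sum_k C(n,k)*B(k).
B(15) = 1382958545


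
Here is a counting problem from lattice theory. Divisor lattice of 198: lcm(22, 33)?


Join=lcm.
gcd(22,33)=11
lcm=66


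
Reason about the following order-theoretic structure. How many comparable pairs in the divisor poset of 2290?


A comparable pair {a,b} has a < b or b < a in the order.
Count unordered pairs where one element is strictly below the other.
Examples: {1,2}, {1,5}, {1,10}, {1,229}, ...
Total comparable pairs: 19


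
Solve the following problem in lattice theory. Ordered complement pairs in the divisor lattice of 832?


Complement pair (a,b): a meet b = bottom, a join b = top.
Here: gcd(a,b)=1 and lcm(a,b)=832, i.e. a*b=832 with a,b coprime.
Pairs found: (1,832), (13,64), (64,13), (832,1)
Total ordered pairs: 4


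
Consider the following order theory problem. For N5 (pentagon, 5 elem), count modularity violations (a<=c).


Modular law: if a <= c then a v (b ^ c) = (a v b) ^ c.
Check all triples (a,b,c) with a <= c among 5 elements.
  e.g. a=a, b=c, c=b: lhs=a != rhs=b
Total violating triples: 1


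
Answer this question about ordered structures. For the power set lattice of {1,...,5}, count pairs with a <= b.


The order relation is {(a,b) : a <= b}, reflexive so it includes (a,a).
Examples: ({},{}), ({},{1,2}), ({},{1,2,3}), ({},{1,2,3,4}), ({},{1,2,3,4,5}), ...
Total ordered pairs: 243


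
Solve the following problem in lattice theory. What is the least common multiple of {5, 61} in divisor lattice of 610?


In a divisor lattice, join = lcm (least common multiple).
Compute lcm iteratively: start with first element, then lcm(current, next).
Elements: [5, 61]
lcm(5,61) = 305
Final lcm = 305


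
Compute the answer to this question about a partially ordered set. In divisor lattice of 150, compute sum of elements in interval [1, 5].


Interval [1,5] in divisors of 150: [1, 5]
Sum = 6


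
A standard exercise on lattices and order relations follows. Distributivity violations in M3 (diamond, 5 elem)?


Distributive law: a ^ (b v c) = (a ^ b) v (a ^ c).
Check all 5^3 = 125 ordered triples (a,b,c).
  e.g. a=a1, b=a2, c=a3: lhs=a1 != rhs=0
  e.g. a=a1, b=a3, c=a2: lhs=a1 != rhs=0
Total violating triples: 6


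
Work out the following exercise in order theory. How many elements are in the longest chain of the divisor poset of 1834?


A chain is a totally ordered subset; we count the number of elements in a maximum chain.
Compute, for each element x, the size of the longest chain ending at x:
  1: 1
  2: 2
  7: 2
  131: 2
  14: 3
  262: 3
  ...
A maximum chain: 1 < 2 < 14 < 1834
Number of elements in the longest chain: 4


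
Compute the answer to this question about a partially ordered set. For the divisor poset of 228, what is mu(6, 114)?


In a divisor lattice, mu(a,b) = mu(b/a) where mu is the classical Mobius function.
b/a = 114/6 = 19
Prime factorization of 19: primes [19]
19 is squarefree with 1 prime factor(s), so mu(19) = (-1)^1 = -1


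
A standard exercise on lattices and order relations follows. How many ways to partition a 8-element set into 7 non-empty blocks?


S(n,k) = k*S(n-1,k) + S(n-1,k-1).
S(7,7) = 1, S(7,6) = 21
S(8,7) = 7*1 + 21 = 7 + 21
S(8,7) = 28


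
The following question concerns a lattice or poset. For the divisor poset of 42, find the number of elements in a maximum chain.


A chain is a totally ordered subset; we count the number of elements in a maximum chain.
Compute, for each element x, the size of the longest chain ending at x:
  1: 1
  2: 2
  3: 2
  7: 2
  6: 3
  14: 3
  ...
A maximum chain: 1 < 2 < 6 < 42
Number of elements in the longest chain: 4


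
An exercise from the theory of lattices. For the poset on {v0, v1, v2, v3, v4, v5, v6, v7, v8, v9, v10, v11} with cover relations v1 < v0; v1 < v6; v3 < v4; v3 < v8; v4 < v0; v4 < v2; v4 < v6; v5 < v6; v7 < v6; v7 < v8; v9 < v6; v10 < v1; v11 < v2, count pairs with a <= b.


The order relation is {(a,b) : a <= b}, reflexive so it includes (a,a).
Examples: (v0,v0), (v1,v0), (v1,v1), (v1,v6), (v10,v0), ...
Total ordered pairs: 30


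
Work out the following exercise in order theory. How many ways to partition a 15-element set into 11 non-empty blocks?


S(n,k) = k*S(n-1,k) + S(n-1,k-1).
S(14,11) = 66066, S(14,10) = 752752
S(15,11) = 11*66066 + 752752 = 726726 + 752752
S(15,11) = 1479478


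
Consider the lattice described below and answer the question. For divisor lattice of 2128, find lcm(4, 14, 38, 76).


In a divisor lattice, join = lcm (least common multiple).
Compute lcm iteratively: start with first element, then lcm(current, next).
Elements: [4, 14, 38, 76]
lcm(4,14) = 28
lcm(28,38) = 532
lcm(532,76) = 532
Final lcm = 532


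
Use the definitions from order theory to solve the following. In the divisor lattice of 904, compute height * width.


Height = length of longest chain minus 1; width = size of largest antichain.
A maximum chain: 1 | 113 | 226 | 452 | 904  (height 4).
A maximum antichain: {2, 113}  (width 2).
Product = 4 * 2 = 8


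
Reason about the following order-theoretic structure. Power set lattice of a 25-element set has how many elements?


Power set = 2^n.
2^25 = 33554432


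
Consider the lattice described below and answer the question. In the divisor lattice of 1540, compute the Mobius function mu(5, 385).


In a divisor lattice, mu(a,b) = mu(b/a) where mu is the classical Mobius function.
b/a = 385/5 = 77
Prime factorization of 77: primes [7, 11]
77 is squarefree with 2 prime factor(s), so mu(77) = (-1)^2 = 1


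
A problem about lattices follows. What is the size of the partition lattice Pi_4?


B(n) = number of set partitions of an n-element set.
B(n) satisfies the recurrence: B(n+1) = sum_k C(n,k)*B(k).
B(4) = 15


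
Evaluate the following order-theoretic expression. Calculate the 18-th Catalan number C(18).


C(n) = C(2n, n) / (n+1).
C(36, 18) = 9075135300
C(18) = 9075135300 / 19 = 477638700


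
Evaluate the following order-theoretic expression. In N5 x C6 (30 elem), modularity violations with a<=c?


Modular law: if a <= c then a v (b ^ c) = (a v b) ^ c.
Check all triples (a,b,c) with a <= c among 30 elements.
  e.g. a=(a,0), b=(c,0), c=(b,0): lhs=(a,0) != rhs=(b,0)
  e.g. a=(a,0), b=(c,1), c=(b,0): lhs=(a,0) != rhs=(b,0)
Total violating triples: 126


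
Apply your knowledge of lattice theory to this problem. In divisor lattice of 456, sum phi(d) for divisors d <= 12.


Divisors of 456 up to 12: [1, 2, 3, 4, 6, 8, 12]
phi values: [1, 1, 2, 2, 2, 4, 4]
Sum = 16


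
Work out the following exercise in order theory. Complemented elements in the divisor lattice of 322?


An element a is complemented if some b has a meet b = bottom, a join b = top.
a is complemented iff gcd(a, n/a)=1, i.e. a is a unitary divisor of 322.
Complemented elements: 1, 2, 7, 14, 23, 46, ... (2 more)
Count: 8


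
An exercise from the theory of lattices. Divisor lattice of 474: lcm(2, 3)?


Join=lcm.
gcd(2,3)=1
lcm=6


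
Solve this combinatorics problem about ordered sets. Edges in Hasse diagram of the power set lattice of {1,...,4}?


A cover relation a -< b holds when a < b with no c strictly between.
Cover relations:
  {} -< {1}
  {} -< {2}
  {} -< {3}
  {} -< {4}
  {1} -< {1,2}
  {1} -< {1,3}
  {1} -< {1,4}
  {2} -< {1,2}
  ...24 more
Total: 32


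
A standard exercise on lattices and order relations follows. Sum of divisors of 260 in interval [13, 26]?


Interval [13,26] in divisors of 260: [13, 26]
Sum = 39


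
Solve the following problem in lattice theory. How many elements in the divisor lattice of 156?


Divisors of 156: [1, 2, 3, 4, 6, 12, 13, 26, 39, 52, 78, 156]
Count: 12


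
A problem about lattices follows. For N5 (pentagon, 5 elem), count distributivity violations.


Distributive law: a ^ (b v c) = (a ^ b) v (a ^ c).
Check all 5^3 = 125 ordered triples (a,b,c).
  e.g. a=b, b=a, c=c: lhs=b != rhs=a
  e.g. a=b, b=c, c=a: lhs=b != rhs=a
Total violating triples: 2


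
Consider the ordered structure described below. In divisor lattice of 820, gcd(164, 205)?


Meet=gcd.
gcd(164,205)=41


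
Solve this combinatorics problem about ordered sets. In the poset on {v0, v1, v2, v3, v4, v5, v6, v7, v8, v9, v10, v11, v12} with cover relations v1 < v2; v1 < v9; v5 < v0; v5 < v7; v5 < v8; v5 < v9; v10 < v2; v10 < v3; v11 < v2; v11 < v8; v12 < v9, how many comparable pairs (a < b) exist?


A comparable pair {a,b} has a < b or b < a in the order.
Count unordered pairs where one element is strictly below the other.
Examples: {v0,v5}, {v1,v2}, {v1,v9}, {v2,v10}, ...
Total comparable pairs: 11


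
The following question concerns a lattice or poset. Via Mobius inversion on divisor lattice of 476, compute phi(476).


phi(n) = n * prod_{p|n} (1 - 1/p).
Prime divisors of 476: [2, 7, 17]
phi(476) = 476 * (1 - 1/2) * (1 - 1/7) * (1 - 1/17)
phi(476) = 192


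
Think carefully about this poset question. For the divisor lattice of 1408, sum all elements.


sigma(n) = sum of divisors.
Divisors of 1408: [1, 2, 4, 8, 11, 16, 22, 32, 44, 64, 88, 128, 176, 352, 704, 1408]
Sum = 3060
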